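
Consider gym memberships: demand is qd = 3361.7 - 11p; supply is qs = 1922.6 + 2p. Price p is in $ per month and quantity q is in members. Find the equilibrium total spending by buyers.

Total spending by buyers = 237340.8

Equating demand and supply, 3361.7 - 11p = 1922.6 + 2p gives 13p = 1439.1, so p* = 110.7.
From the demand curve, q* = 3361.7 - 11(110.7) = 2144.
Total spending by buyers = p* × q* = 110.7 × 2144 = 237340.8.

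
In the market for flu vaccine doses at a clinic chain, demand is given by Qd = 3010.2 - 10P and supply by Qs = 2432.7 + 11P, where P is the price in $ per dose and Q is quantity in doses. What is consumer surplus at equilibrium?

Consumer surplus = 374065.952

Equating demand and supply, 3010.2 - 10P = 2432.7 + 11P gives 21P = 577.5, so P* = 27.5.
Then Q* = 3010.2 - 10(27.5) = 2735.2.
Demand choke price (Qd = 0): P = 3010.2/10 = 301.02. Consumer surplus = ½ × (301.02 - 27.5) × 2735.2 = 374065.952.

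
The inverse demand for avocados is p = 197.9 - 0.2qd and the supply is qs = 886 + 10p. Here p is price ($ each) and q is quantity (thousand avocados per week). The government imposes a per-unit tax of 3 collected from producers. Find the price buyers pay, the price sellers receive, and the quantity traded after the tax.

Inverting to quantity form: qd = 989.5 - 5p.
Producers keep p_s = p_b - 3 per unit, so supply in terms of the buyer price is qs = 856 + 10p_b.
Market clearing requires 989.5 - 5p_b = 856 + 10p_b; hence 133.5 = 15p_b and p_b = 8.9.
So p_s = 5.9 and the quantity traded is q = 989.5 - 5(8.9) = 945.

p_b = 8.9, p_s = 5.9, q = 945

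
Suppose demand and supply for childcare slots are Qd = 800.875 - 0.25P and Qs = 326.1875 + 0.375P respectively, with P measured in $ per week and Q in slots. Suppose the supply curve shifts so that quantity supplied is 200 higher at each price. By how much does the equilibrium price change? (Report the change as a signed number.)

ΔP = -320

Set Qd = Qs: 800.875 - 0.25P = 326.1875 + 0.375P, so 474.6875 = 0.625P and P* = 759.5.
From the demand curve, Q* = 800.875 - 0.25(759.5) = 611.
After the shift, supply is Qs = 526.1875 + 0.375P.
The new intersection has 274.6875 = 0.625P, i.e. P = 439.5, Q = 691.
ΔP = 439.5 - 759.5 = -320.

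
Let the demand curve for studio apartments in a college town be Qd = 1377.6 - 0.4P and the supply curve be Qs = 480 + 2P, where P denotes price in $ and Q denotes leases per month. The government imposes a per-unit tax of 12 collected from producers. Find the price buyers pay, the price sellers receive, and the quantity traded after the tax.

P_b = 384, P_s = 372, Q = 1224

Producers keep P_s = P_b - 12 per unit, so supply in terms of the buyer price is Qs = 456 + 2P_b.
Set Qd = Qs: 1377.6 - 0.4P_b = 456 + 2P_b, so 921.6 = 2.4P_b and P_b = 384.
So P_s = 372 and the quantity traded is Q = 1377.6 - 0.4(384) = 1224.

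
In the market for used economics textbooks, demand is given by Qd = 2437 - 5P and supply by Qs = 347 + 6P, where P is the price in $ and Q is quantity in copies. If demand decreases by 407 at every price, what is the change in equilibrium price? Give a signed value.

ΔP = -37

Equating demand and supply, 2437 - 5P = 347 + 6P gives 11P = 2090, so P* = 190.
From the demand curve, Q* = 2437 - 5(190) = 1487.
After the shift, demand is Qd = 2030 - 5P.
New equilibrium: 1683 = 11P, so P = 153 and Q = 1265.
ΔP = 153 - 190 = -37.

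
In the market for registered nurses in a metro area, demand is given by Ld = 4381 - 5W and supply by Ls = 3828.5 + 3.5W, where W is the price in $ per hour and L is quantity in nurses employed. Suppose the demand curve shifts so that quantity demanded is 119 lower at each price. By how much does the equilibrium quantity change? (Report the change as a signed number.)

The market clears where 4381 - 5W = 3828.5 + 3.5W. Rearranging, 8.5W = 552.5, hence W* = 65.
Then L* = 4381 - 5(65) = 4056.
After the shift, demand is Ld = 4262 - 5W.
Re-solving, 8.5W = 433.5 gives W = 51 and L = 4007.
ΔL = 4007 - 4056 = -49.

ΔL = -49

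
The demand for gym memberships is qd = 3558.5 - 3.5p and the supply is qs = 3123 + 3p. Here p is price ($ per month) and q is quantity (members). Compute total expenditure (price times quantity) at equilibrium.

The market clears where 3558.5 - 3.5p = 3123 + 3p. Rearranging, 6.5p = 435.5, hence p* = 67.
From the demand curve, q* = 3558.5 - 3.5(67) = 3324.
Total expenditure = p* × q* = 67 × 3324 = 222708.

Total expenditure = 222708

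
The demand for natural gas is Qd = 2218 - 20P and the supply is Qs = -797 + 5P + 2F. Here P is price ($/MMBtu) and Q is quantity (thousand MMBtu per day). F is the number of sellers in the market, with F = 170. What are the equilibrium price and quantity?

P* = 107, Q* = 78

With F = 170, supply is Qs = -457 + 5P.
Set Qd = Qs: 2218 - 20P = -457 + 5P, so 2675 = 25P and P* = 107.
Substitute back: Q* = 2218 - 20(107) = 78.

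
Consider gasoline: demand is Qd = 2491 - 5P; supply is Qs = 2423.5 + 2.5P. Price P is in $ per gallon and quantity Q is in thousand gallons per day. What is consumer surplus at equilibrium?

At equilibrium Qd = Qs, so 2491 - 5P = 2423.5 + 2.5P; collecting terms, 67.5 = 7.5P and P* = 9.
Substitute back: Q* = 2491 - 5(9) = 2446.
Demand choke price (Qd = 0): P = 2491/5 = 498.2. Consumer surplus = ½ × (498.2 - 9) × 2446 = 598291.6.

Consumer surplus = 598291.6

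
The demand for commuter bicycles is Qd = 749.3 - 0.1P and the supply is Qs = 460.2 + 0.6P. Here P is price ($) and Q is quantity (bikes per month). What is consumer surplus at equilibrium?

At equilibrium Qd = Qs, so 749.3 - 0.1P = 460.2 + 0.6P; collecting terms, 289.1 = 0.7P and P* = 413.
Plugging P* into demand: Q* = 749.3 - 0.1(413) = 708.
Demand choke price (Qd = 0): P = 749.3/0.1 = 7493. Consumer surplus = ½ × (7493 - 413) × 708 = 2506320.

Consumer surplus = 2506320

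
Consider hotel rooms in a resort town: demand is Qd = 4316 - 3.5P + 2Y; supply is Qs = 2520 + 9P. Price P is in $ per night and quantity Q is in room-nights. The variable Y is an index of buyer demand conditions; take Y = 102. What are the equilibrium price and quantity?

P* = 160, Q* = 3960

With Y = 102, demand is Qd = 4520 - 3.5P.
The market clears where 4520 - 3.5P = 2520 + 9P. Rearranging, 12.5P = 2000, hence P* = 160.
Substitute back: Q* = 4520 - 3.5(160) = 3960.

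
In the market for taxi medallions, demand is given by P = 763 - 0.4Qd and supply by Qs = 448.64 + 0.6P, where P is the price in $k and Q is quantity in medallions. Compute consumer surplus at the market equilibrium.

In direct form, Qd = 1907.5 - 2.5P.
At equilibrium Qd = Qs, so 1907.5 - 2.5P = 448.64 + 0.6P; collecting terms, 1458.86 = 3.1P and P* = 470.6.
Plugging P* into demand: Q* = 1907.5 - 2.5(470.6) = 731.
Demand choke price (Qd = 0): P = 1907.5/2.5 = 763. Consumer surplus = ½ × (763 - 470.6) × 731 = 106872.2.

Consumer surplus = 106872.2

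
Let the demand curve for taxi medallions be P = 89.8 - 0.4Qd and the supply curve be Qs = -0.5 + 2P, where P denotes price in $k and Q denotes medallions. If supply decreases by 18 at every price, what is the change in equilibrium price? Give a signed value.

ΔP = 4

Solving each curve for Q: Qd = 224.5 - 2.5P.
Equating demand and supply, 224.5 - 2.5P = -0.5 + 2P gives 4.5P = 225, so P* = 50.
From the demand curve, Q* = 224.5 - 2.5(50) = 99.5.
After the shift, supply is Qs = -18.5 + 2P.
The new intersection has 243 = 4.5P, i.e. P = 54, Q = 89.5.
ΔP = 54 - 50 = 4.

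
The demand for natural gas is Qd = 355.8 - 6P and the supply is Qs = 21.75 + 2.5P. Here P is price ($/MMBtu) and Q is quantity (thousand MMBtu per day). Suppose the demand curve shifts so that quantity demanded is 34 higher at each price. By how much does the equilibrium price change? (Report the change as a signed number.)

ΔP = 4

The market clears where 355.8 - 6P = 21.75 + 2.5P. Rearranging, 8.5P = 334.05, hence P* = 39.3.
From the demand curve, Q* = 355.8 - 6(39.3) = 120.
After the shift, demand is Qd = 389.8 - 6P.
Re-solving, 8.5P = 368.05 gives P = 43.3 and Q = 130.
ΔP = 43.3 - 39.3 = 4.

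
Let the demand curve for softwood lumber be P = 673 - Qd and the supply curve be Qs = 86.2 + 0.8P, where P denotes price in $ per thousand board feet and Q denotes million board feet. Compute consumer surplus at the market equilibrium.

In direct form, Qd = 673 - P.
Set Qd = Qs: 673 - P = 86.2 + 0.8P, so 586.8 = 1.8P and P* = 326.
From the demand curve, Q* = 673 - 326 = 347.
Demand choke price (Qd = 0): P = 673. Consumer surplus = ½ × (673 - 326) × 347 = 60204.5.

Consumer surplus = 60204.5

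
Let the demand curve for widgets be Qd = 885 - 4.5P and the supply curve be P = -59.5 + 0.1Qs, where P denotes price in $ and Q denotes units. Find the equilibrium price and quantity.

In direct form, Qs = 595 + 10P.
The market clears where 885 - 4.5P = 595 + 10P. Rearranging, 14.5P = 290, hence P* = 20.
Then Q* = 885 - 4.5(20) = 795.

P* = 20, Q* = 795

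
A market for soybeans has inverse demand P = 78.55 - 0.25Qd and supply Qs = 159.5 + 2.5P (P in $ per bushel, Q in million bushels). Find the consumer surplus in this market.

Solving each curve for Q: Qd = 314.2 - 4P.
Equating demand and supply, 314.2 - 4P = 159.5 + 2.5P gives 6.5P = 154.7, so P* = 23.8.
Then Q* = 314.2 - 4(23.8) = 219.
Demand choke price (Qd = 0): P = 314.2/4 = 78.55. Consumer surplus = ½ × (78.55 - 23.8) × 219 = 5995.125.

Consumer surplus = 5995.125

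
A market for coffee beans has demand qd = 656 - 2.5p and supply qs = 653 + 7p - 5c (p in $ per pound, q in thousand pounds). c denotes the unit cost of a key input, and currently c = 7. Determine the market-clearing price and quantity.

With c = 7, supply is qs = 618 + 7p.
At equilibrium qd = qs, so 656 - 2.5p = 618 + 7p; collecting terms, 38 = 9.5p and p* = 4.
Substitute back: q* = 656 - 2.5(4) = 646.

p* = 4, q* = 646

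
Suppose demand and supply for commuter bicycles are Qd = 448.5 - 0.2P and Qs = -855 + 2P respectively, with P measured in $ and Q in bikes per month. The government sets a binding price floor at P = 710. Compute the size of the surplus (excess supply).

Surplus = 258.5

At P = 710: Qd = 306.5 and Qs = 565.
Surplus = Qs - Qd = 565 - 306.5 = 258.5.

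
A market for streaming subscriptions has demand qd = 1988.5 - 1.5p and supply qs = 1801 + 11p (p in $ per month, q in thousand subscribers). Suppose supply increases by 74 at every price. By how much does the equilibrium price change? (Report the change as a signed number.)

At equilibrium qd = qs, so 1988.5 - 1.5p = 1801 + 11p; collecting terms, 187.5 = 12.5p and p* = 15.
Then q* = 1988.5 - 1.5(15) = 1966.
After the shift, supply is qs = 1875 + 11p.
Re-solving, 12.5p = 113.5 gives p = 9.08 and q = 1974.88.
Δp = 9.08 - 15 = -5.92.

Δp = -5.92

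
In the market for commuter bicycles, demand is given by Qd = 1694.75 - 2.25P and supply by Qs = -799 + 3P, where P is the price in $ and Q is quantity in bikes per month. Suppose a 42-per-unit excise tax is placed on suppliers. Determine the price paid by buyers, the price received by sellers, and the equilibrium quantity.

With a tax of 42 on suppliers, they supply based on the net price P_s = P_b - 42, so Qs = -925 + 3P_b.
Equate demand and the shifted supply: 1694.75 - 2.25P_b = -925 + 3P_b, giving 5.25P_b = 2619.75, so P_b = 499.
Then P_s = 499 - 42 = 457 and Q = 1694.75 - 2.25(499) = 572.

P_b = 499, P_s = 457, Q = 572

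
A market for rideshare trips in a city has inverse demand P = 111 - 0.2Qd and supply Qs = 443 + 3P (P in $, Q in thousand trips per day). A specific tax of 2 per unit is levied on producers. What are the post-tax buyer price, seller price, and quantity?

Inverting to quantity form: Qd = 555 - 5P.
Producers keep P_s = P_b - 2 per unit, so supply in terms of the buyer price is Qs = 437 + 3P_b.
Equate demand and the shifted supply: 555 - 5P_b = 437 + 3P_b, giving 8P_b = 118, so P_b = 14.75.
Then P_s = 14.75 - 2 = 12.75 and Q = 555 - 5(14.75) = 481.25.

P_b = 14.75, P_s = 12.75, Q = 481.25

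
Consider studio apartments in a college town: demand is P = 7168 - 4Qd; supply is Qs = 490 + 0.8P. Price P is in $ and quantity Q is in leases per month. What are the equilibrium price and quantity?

Inverting to quantity form: Qd = 1792 - 0.25P.
At equilibrium Qd = Qs, so 1792 - 0.25P = 490 + 0.8P; collecting terms, 1302 = 1.05P and P* = 1240.
Then Q* = 1792 - 0.25(1240) = 1482.

P* = 1240, Q* = 1482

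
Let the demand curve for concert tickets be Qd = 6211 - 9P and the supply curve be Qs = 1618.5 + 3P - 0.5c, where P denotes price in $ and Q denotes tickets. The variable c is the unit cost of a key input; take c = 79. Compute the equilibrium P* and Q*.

With c = 79, supply is Qs = 1579 + 3P.
Equating demand and supply, 6211 - 9P = 1579 + 3P gives 12P = 4632, so P* = 386.
Substitute back: Q* = 6211 - 9(386) = 2737.

P* = 386, Q* = 2737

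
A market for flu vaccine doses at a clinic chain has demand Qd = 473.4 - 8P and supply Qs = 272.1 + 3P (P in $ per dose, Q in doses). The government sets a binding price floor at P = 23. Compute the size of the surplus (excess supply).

Surplus = 51.7

At P = 23: Qd = 289.4 and Qs = 341.1.
Surplus = Qs - Qd = 341.1 - 289.4 = 51.7.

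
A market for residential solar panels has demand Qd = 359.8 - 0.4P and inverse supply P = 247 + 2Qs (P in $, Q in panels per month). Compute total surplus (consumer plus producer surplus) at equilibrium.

Total surplus = 47306.25

Solving each curve for Q: Qs = -123.5 + 0.5P.
Set Qd = Qs: 359.8 - 0.4P = -123.5 + 0.5P, so 483.3 = 0.9P and P* = 537.
Substitute back: Q* = 359.8 - 0.4(537) = 145.
Demand choke price = 899.5; supply choke price = 247. CS = ½(899.5 - 537)(145) = 26281.25; PS = ½(537 - 247)(145) = 21025. Total surplus = 47306.25.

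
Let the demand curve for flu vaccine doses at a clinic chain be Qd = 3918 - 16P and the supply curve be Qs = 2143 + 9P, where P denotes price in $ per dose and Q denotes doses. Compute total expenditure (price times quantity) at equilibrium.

Total expenditure = 197522

Set Qd = Qs: 3918 - 16P = 2143 + 9P, so 1775 = 25P and P* = 71.
Plugging P* into demand: Q* = 3918 - 16(71) = 2782.
Total expenditure = P* × Q* = 71 × 2782 = 197522.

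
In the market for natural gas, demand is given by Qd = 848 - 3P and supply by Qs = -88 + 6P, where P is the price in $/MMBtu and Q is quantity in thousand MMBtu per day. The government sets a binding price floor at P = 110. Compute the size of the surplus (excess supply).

Surplus = 54

With P fixed at 110, quantity demanded is 518 and quantity supplied is 572.
Surplus = Qs - Qd = 572 - 518 = 54.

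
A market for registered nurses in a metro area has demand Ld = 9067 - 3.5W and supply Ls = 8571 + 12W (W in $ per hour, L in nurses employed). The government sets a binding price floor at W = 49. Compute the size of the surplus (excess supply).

With W fixed at 49, quantity demanded is 8895.5 and quantity supplied is 9159.
Surplus = Ls - Ld = 9159 - 8895.5 = 263.5.

Surplus = 263.5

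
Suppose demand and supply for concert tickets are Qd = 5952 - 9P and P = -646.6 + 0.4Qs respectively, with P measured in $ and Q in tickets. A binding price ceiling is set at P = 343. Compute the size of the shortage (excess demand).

In direct form, Qs = 1616.5 + 2.5P.
At P = 343: Qd = 2865 and Qs = 2474.
Shortage = Qd - Qs = 2865 - 2474 = 391.

Shortage = 391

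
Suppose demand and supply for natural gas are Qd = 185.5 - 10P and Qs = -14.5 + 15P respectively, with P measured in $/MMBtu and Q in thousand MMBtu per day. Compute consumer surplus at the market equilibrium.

At equilibrium Qd = Qs, so 185.5 - 10P = -14.5 + 15P; collecting terms, 200 = 25P and P* = 8.
From the demand curve, Q* = 185.5 - 10(8) = 105.5.
Demand choke price (Qd = 0): P = 185.5/10 = 18.55. Consumer surplus = ½ × (18.55 - 8) × 105.5 = 556.5125.

Consumer surplus = 556.5125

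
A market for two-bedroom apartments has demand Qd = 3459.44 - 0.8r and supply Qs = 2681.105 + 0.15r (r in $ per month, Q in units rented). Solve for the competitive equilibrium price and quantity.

The market clears where 3459.44 - 0.8r = 2681.105 + 0.15r. Rearranging, 0.95r = 778.335, hence r* = 819.3.
Substitute back: Q* = 3459.44 - 0.8(819.3) = 2804.

r* = 819.3, Q* = 2804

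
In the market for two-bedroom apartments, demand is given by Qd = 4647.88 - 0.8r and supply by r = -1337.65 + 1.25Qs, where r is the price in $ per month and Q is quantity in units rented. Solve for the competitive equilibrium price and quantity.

Inverting to quantity form: Qs = 1070.12 + 0.8r.
Equating demand and supply, 4647.88 - 0.8r = 1070.12 + 0.8r gives 1.6r = 3577.76, so r* = 2236.1.
Then Q* = 4647.88 - 0.8(2236.1) = 2859.

r* = 2236.1, Q* = 2859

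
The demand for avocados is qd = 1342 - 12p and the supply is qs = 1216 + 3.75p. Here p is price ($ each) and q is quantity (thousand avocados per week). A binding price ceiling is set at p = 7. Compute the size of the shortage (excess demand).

Evaluating both curves at the ceiling price 7 gives qd = 1258, qs = 1242.25.
Shortage = qd - qs = 1258 - 1242.25 = 15.75.

Shortage = 15.75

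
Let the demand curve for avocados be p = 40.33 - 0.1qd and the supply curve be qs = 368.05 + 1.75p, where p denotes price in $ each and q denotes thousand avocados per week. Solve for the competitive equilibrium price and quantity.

p* = 3, q* = 373.3

Solving each curve for q: qd = 403.3 - 10p.
The market clears where 403.3 - 10p = 368.05 + 1.75p. Rearranging, 11.75p = 35.25, hence p* = 3.
Then q* = 403.3 - 10(3) = 373.3.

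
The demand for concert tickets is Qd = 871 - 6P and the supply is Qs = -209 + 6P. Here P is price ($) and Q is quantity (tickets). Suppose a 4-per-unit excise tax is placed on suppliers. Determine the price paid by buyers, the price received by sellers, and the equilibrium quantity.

P_b = 92, P_s = 88, Q = 319

With a tax of 4 on suppliers, they supply based on the net price P_s = P_b - 4, so Qs = -233 + 6P_b.
Equate demand and the shifted supply: 871 - 6P_b = -233 + 6P_b, giving 12P_b = 1104, so P_b = 92.
Then P_s = 92 - 4 = 88 and Q = 871 - 6(92) = 319.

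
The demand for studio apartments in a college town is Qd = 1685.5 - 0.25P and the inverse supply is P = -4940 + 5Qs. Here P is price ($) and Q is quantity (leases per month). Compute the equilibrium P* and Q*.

P* = 1550, Q* = 1298

In direct form, Qs = 988 + 0.2P.
At equilibrium Qd = Qs, so 1685.5 - 0.25P = 988 + 0.2P; collecting terms, 697.5 = 0.45P and P* = 1550.
Substitute back: Q* = 1685.5 - 0.25(1550) = 1298.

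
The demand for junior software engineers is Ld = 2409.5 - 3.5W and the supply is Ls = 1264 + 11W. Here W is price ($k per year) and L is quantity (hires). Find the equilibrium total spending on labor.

Equating demand and supply, 2409.5 - 3.5W = 1264 + 11W gives 14.5W = 1145.5, so W* = 79.
Substitute back: L* = 2409.5 - 3.5(79) = 2133.
Total spending on labor = W* × L* = 79 × 2133 = 168507.

Total spending on labor = 168507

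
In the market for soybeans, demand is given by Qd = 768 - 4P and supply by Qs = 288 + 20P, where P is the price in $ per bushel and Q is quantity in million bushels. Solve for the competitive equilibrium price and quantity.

P* = 20, Q* = 688

The market clears where 768 - 4P = 288 + 20P. Rearranging, 24P = 480, hence P* = 20.
Substitute back: Q* = 768 - 4(20) = 688.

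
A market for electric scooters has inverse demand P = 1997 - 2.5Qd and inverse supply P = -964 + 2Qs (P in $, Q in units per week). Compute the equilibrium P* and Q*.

Rewriting in direct form: Qd = 798.8 - 0.4P and Qs = 482 + 0.5P.
The market clears where 798.8 - 0.4P = 482 + 0.5P. Rearranging, 0.9P = 316.8, hence P* = 352.
Plugging P* into demand: Q* = 798.8 - 0.4(352) = 658.

P* = 352, Q* = 658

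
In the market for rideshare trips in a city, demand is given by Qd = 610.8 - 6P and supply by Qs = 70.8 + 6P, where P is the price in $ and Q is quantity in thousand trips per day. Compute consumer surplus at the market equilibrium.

Consumer surplus = 9678.72

Equating demand and supply, 610.8 - 6P = 70.8 + 6P gives 12P = 540, so P* = 45.
Then Q* = 610.8 - 6(45) = 340.8.
Demand choke price (Qd = 0): P = 610.8/6 = 101.8. Consumer surplus = ½ × (101.8 - 45) × 340.8 = 9678.72.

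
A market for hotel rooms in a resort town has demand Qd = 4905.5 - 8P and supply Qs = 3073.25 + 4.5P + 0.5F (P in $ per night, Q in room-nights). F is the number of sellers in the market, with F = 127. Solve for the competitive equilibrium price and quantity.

With F = 127, supply is Qs = 3136.75 + 4.5P.
Set Qd = Qs: 4905.5 - 8P = 3136.75 + 4.5P, so 1768.75 = 12.5P and P* = 141.5.
Substitute back: Q* = 4905.5 - 8(141.5) = 3773.5.

P* = 141.5, Q* = 3773.5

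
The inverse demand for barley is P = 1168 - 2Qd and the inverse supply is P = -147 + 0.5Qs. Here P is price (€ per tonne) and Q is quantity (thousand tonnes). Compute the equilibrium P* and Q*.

Rewriting in direct form: Qd = 584 - 0.5P and Qs = 294 + 2P.
The market clears where 584 - 0.5P = 294 + 2P. Rearranging, 2.5P = 290, hence P* = 116.
Plugging P* into demand: Q* = 584 - 0.5(116) = 526.

P* = 116, Q* = 526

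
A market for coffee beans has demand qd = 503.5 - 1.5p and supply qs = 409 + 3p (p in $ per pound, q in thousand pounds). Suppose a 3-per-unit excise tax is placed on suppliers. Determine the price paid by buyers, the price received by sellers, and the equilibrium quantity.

The tax drives a wedge p_b - p_s = 3. Substituting p_s = p_b - 3 into supply: qs = 400 + 3p_b.
Set qd = qs: 503.5 - 1.5p_b = 400 + 3p_b, so 103.5 = 4.5p_b and p_b = 23.
Then p_s = 23 - 3 = 20 and q = 503.5 - 1.5(23) = 469.

p_b = 23, p_s = 20, q = 469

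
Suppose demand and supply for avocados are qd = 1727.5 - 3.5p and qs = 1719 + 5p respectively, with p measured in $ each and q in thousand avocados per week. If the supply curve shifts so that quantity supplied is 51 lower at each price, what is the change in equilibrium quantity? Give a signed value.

The market clears where 1727.5 - 3.5p = 1719 + 5p. Rearranging, 8.5p = 8.5, hence p* = 1.
Then q* = 1727.5 - 3.5(1) = 1724.
After the shift, supply is qs = 1668 + 5p.
Re-solving, 8.5p = 59.5 gives p = 7 and q = 1703.
Δq = 1703 - 1724 = -21.

Δq = -21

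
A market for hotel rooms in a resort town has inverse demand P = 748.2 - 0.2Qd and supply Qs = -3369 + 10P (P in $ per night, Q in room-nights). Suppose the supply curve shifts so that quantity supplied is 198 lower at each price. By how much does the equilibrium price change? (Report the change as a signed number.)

ΔP = 13.2

Inverting to quantity form: Qd = 3741 - 5P.
The market clears where 3741 - 5P = -3369 + 10P. Rearranging, 15P = 7110, hence P* = 474.
Plugging P* into demand: Q* = 3741 - 5(474) = 1371.
After the shift, supply is Qs = -3567 + 10P.
New equilibrium: 7308 = 15P, so P = 487.2 and Q = 1305.
ΔP = 487.2 - 474 = 13.2.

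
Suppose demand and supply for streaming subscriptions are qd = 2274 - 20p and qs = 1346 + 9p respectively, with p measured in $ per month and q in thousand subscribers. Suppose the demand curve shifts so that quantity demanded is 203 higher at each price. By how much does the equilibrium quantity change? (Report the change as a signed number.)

Equating demand and supply, 2274 - 20p = 1346 + 9p gives 29p = 928, so p* = 32.
Plugging p* into demand: q* = 2274 - 20(32) = 1634.
After the shift, demand is qd = 2477 - 20p.
Re-solving, 29p = 1131 gives p = 39 and q = 1697.
Δq = 1697 - 1634 = 63.

Δq = 63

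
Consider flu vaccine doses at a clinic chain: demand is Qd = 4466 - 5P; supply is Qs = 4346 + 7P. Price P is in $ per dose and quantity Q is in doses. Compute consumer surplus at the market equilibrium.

Set Qd = Qs: 4466 - 5P = 4346 + 7P, so 120 = 12P and P* = 10.
Plugging P* into demand: Q* = 4466 - 5(10) = 4416.
Demand choke price (Qd = 0): P = 4466/5 = 893.2. Consumer surplus = ½ × (893.2 - 10) × 4416 = 1950105.6.

Consumer surplus = 1950105.6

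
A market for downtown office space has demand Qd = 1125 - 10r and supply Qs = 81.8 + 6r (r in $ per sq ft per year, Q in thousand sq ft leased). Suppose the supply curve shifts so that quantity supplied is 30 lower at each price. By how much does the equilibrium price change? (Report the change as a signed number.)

Δr = 1.875

Set Qd = Qs: 1125 - 10r = 81.8 + 6r, so 1043.2 = 16r and r* = 65.2.
Then Q* = 1125 - 10(65.2) = 473.
After the shift, supply is Qs = 51.8 + 6r.
The new intersection has 1073.2 = 16r, i.e. r = 67.075, Q = 454.25.
Δr = 67.075 - 65.2 = 1.875.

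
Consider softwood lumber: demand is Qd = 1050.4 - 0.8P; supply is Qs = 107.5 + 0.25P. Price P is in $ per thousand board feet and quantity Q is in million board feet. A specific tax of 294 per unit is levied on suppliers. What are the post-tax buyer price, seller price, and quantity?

With a tax of 294 on suppliers, they supply based on the net price P_s = P_b - 294, so Qs = 34 + 0.25P_b.
Set Qd = Qs: 1050.4 - 0.8P_b = 34 + 0.25P_b, so 1016.4 = 1.05P_b and P_b = 968.
So P_s = 674 and the quantity traded is Q = 1050.4 - 0.8(968) = 276.

P_b = 968, P_s = 674, Q = 276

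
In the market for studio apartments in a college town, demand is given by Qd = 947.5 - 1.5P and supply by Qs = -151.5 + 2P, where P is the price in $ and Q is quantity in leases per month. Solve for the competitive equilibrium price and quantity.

The market clears where 947.5 - 1.5P = -151.5 + 2P. Rearranging, 3.5P = 1099, hence P* = 314.
Then Q* = 947.5 - 1.5(314) = 476.5.

P* = 314, Q* = 476.5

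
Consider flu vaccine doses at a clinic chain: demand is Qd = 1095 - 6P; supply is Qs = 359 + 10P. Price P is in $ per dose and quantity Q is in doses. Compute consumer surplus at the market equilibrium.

Consumer surplus = 55896.75

The market clears where 1095 - 6P = 359 + 10P. Rearranging, 16P = 736, hence P* = 46.
Plugging P* into demand: Q* = 1095 - 6(46) = 819.
Demand choke price (Qd = 0): P = 1095/6 = 182.5. Consumer surplus = ½ × (182.5 - 46) × 819 = 55896.75.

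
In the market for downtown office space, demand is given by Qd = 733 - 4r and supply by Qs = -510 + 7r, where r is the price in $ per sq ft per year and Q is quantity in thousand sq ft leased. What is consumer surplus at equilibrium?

Equating demand and supply, 733 - 4r = -510 + 7r gives 11r = 1243, so r* = 113.
Substitute back: Q* = 733 - 4(113) = 281.
Demand choke price (Qd = 0): r = 733/4 = 183.25. Consumer surplus = ½ × (183.25 - 113) × 281 = 9870.125.

Consumer surplus = 9870.125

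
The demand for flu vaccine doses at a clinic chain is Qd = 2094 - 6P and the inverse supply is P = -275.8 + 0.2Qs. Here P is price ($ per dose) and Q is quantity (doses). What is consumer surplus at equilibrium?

Inverting to quantity form: Qs = 1379 + 5P.
Set Qd = Qs: 2094 - 6P = 1379 + 5P, so 715 = 11P and P* = 65.
From the demand curve, Q* = 2094 - 6(65) = 1704.
Demand choke price (Qd = 0): P = 2094/6 = 349. Consumer surplus = ½ × (349 - 65) × 1704 = 241968.

Consumer surplus = 241968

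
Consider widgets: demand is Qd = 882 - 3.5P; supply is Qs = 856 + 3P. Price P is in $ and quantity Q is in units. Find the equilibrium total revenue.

Total revenue = 3472

At equilibrium Qd = Qs, so 882 - 3.5P = 856 + 3P; collecting terms, 26 = 6.5P and P* = 4.
Plugging P* into demand: Q* = 882 - 3.5(4) = 868.
Total revenue = P* × Q* = 4 × 868 = 3472.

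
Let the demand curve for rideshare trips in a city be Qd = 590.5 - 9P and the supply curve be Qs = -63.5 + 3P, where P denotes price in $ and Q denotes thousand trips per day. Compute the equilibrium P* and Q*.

P* = 54.5, Q* = 100

At equilibrium Qd = Qs, so 590.5 - 9P = -63.5 + 3P; collecting terms, 654 = 12P and P* = 54.5.
Substitute back: Q* = 590.5 - 9(54.5) = 100.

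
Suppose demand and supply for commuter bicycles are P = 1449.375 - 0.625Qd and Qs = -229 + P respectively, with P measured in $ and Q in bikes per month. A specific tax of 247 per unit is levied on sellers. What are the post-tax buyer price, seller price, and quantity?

Inverting to quantity form: Qd = 2319 - 1.6P.
Sellers keep P_s = P_b - 247 per unit, so supply in terms of the buyer price is Qs = -476 + P_b.
Set Qd = Qs: 2319 - 1.6P_b = -476 + P_b, so 2795 = 2.6P_b and P_b = 1075.
So P_s = 828 and the quantity traded is Q = 2319 - 1.6(1075) = 599.

P_b = 1075, P_s = 828, Q = 599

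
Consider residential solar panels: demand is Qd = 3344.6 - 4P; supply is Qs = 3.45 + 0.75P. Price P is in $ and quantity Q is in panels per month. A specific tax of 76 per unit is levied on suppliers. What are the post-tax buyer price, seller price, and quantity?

P_b = 715.4, P_s = 639.4, Q = 483

The tax drives a wedge P_b - P_s = 76. Substituting P_s = P_b - 76 into supply: Qs = -53.55 + 0.75P_b.
Set Qd = Qs: 3344.6 - 4P_b = -53.55 + 0.75P_b, so 3398.15 = 4.75P_b and P_b = 715.4.
Then P_s = 715.4 - 76 = 639.4 and Q = 3344.6 - 4(715.4) = 483.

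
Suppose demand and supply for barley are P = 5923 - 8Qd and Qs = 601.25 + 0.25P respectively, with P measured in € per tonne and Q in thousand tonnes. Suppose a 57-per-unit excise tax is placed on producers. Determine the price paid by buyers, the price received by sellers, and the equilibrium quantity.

P_b = 409, P_s = 352, Q = 689.25

In direct form, Qd = 740.375 - 0.125P.
The tax drives a wedge P_b - P_s = 57. Substituting P_s = P_b - 57 into supply: Qs = 587 + 0.25P_b.
Market clearing requires 740.375 - 0.125P_b = 587 + 0.25P_b; hence 153.375 = 0.375P_b and P_b = 409.
So P_s = 352 and the quantity traded is Q = 740.375 - 0.125(409) = 689.25.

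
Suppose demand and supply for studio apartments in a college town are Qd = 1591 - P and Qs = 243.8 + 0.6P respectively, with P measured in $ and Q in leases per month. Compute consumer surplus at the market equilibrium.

Consumer surplus = 280500.5

The market clears where 1591 - P = 243.8 + 0.6P. Rearranging, 1.6P = 1347.2, hence P* = 842.
From the demand curve, Q* = 1591 - 842 = 749.
Demand choke price (Qd = 0): P = 1591. Consumer surplus = ½ × (1591 - 842) × 749 = 280500.5.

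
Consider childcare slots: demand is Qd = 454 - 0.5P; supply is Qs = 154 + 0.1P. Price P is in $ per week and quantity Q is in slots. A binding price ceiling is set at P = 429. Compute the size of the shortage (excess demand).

At P = 429: Qd = 239.5 and Qs = 196.9.
Shortage = Qd - Qs = 239.5 - 196.9 = 42.6.

Shortage = 42.6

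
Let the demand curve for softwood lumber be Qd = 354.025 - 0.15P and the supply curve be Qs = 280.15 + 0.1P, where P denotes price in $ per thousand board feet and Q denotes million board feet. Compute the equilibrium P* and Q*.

Equating demand and supply, 354.025 - 0.15P = 280.15 + 0.1P gives 0.25P = 73.875, so P* = 295.5.
Plugging P* into demand: Q* = 354.025 - 0.15(295.5) = 309.7.

P* = 295.5, Q* = 309.7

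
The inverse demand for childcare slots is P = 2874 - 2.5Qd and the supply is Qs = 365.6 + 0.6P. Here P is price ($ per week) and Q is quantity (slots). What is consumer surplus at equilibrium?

Consumer surplus = 873620

In direct form, Qd = 1149.6 - 0.4P.
The market clears where 1149.6 - 0.4P = 365.6 + 0.6P. Rearranging, P = 784, hence P* = 784.
Substitute back: Q* = 1149.6 - 0.4(784) = 836.
Demand choke price (Qd = 0): P = 1149.6/0.4 = 2874. Consumer surplus = ½ × (2874 - 784) × 836 = 873620.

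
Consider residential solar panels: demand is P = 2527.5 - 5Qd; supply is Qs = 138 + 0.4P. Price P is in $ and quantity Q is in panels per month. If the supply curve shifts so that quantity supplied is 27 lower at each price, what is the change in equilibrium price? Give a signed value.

In direct form, Qd = 505.5 - 0.2P.
The market clears where 505.5 - 0.2P = 138 + 0.4P. Rearranging, 0.6P = 367.5, hence P* = 612.5.
Substitute back: Q* = 505.5 - 0.2(612.5) = 383.
After the shift, supply is Qs = 111 + 0.4P.
New equilibrium: 394.5 = 0.6P, so P = 657.5 and Q = 374.
ΔP = 657.5 - 612.5 = 45.

ΔP = 45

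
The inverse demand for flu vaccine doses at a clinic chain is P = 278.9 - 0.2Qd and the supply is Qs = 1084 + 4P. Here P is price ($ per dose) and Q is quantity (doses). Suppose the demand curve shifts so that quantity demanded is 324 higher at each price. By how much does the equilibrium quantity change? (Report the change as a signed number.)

Solving each curve for Q: Qd = 1394.5 - 5P.
Equating demand and supply, 1394.5 - 5P = 1084 + 4P gives 9P = 310.5, so P* = 34.5.
Plugging P* into demand: Q* = 1394.5 - 5(34.5) = 1222.
After the shift, demand is Qd = 1718.5 - 5P.
Re-solving, 9P = 634.5 gives P = 70.5 and Q = 1366.
ΔQ = 1366 - 1222 = 144.

ΔQ = 144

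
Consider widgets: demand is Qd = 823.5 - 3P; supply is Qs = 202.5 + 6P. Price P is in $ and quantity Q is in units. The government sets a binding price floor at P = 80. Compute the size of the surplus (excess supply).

Surplus = 99

At P = 80: Qd = 583.5 and Qs = 682.5.
Surplus = Qs - Qd = 682.5 - 583.5 = 99.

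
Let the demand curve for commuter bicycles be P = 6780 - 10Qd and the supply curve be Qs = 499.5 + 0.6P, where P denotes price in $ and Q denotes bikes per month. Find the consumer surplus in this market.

Solving each curve for Q: Qd = 678 - 0.1P.
At equilibrium Qd = Qs, so 678 - 0.1P = 499.5 + 0.6P; collecting terms, 178.5 = 0.7P and P* = 255.
From the demand curve, Q* = 678 - 0.1(255) = 652.5.
Demand choke price (Qd = 0): P = 678/0.1 = 6780. Consumer surplus = ½ × (6780 - 255) × 652.5 = 2128781.25.

Consumer surplus = 2128781.25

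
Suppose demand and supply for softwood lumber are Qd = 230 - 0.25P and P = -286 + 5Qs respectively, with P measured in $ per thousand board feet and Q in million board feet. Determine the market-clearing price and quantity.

In direct form, Qs = 57.2 + 0.2P.
Equating demand and supply, 230 - 0.25P = 57.2 + 0.2P gives 0.45P = 172.8, so P* = 384.
From the demand curve, Q* = 230 - 0.25(384) = 134.

P* = 384, Q* = 134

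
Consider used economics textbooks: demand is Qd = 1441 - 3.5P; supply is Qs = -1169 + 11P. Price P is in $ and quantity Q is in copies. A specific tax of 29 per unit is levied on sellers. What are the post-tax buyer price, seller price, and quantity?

Sellers keep P_s = P_b - 29 per unit, so supply in terms of the buyer price is Qs = -1488 + 11P_b.
Market clearing requires 1441 - 3.5P_b = -1488 + 11P_b; hence 2929 = 14.5P_b and P_b = 202.
So P_s = 173 and the quantity traded is Q = 1441 - 3.5(202) = 734.

P_b = 202, P_s = 173, Q = 734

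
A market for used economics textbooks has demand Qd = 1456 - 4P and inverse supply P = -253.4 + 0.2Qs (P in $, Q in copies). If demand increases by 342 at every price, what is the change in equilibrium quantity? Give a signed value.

ΔQ = 190

Rewriting in direct form: Qs = 1267 + 5P.
Set Qd = Qs: 1456 - 4P = 1267 + 5P, so 189 = 9P and P* = 21.
Plugging P* into demand: Q* = 1456 - 4(21) = 1372.
After the shift, demand is Qd = 1798 - 4P.
The new intersection has 531 = 9P, i.e. P = 59, Q = 1562.
ΔQ = 1562 - 1372 = 190.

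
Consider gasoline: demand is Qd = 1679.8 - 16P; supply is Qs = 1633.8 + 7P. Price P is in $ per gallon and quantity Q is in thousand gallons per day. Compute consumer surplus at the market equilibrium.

Equating demand and supply, 1679.8 - 16P = 1633.8 + 7P gives 23P = 46, so P* = 2.
Substitute back: Q* = 1679.8 - 16(2) = 1647.8.
Demand choke price (Qd = 0): P = 1679.8/16 = 104.9875. Consumer surplus = ½ × (104.9875 - 2) × 1647.8 = 84851.40125.

Consumer surplus = 84851.40125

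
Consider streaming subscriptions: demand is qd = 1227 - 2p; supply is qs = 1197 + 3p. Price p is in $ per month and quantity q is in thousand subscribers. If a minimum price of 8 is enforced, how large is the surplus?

Surplus = 10

At p = 8: qd = 1211 and qs = 1221.
Surplus = qs - qd = 1221 - 1211 = 10.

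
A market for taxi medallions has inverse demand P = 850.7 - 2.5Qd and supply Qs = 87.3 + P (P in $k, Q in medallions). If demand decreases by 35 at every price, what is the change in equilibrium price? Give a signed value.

Inverting to quantity form: Qd = 340.28 - 0.4P.
Equating demand and supply, 340.28 - 0.4P = 87.3 + P gives 1.4P = 252.98, so P* = 180.7.
Substitute back: Q* = 340.28 - 0.4(180.7) = 268.
After the shift, demand is Qd = 305.28 - 0.4P.
The new intersection has 217.98 = 1.4P, i.e. P = 155.7, Q = 243.
ΔP = 155.7 - 180.7 = -25.

ΔP = -25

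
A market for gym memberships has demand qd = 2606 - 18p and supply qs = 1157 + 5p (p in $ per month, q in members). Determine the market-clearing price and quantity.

The market clears where 2606 - 18p = 1157 + 5p. Rearranging, 23p = 1449, hence p* = 63.
Then q* = 2606 - 18(63) = 1472.

p* = 63, q* = 1472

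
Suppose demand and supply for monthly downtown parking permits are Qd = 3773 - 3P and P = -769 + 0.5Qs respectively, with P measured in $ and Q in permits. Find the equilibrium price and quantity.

P* = 447, Q* = 2432

Rewriting in direct form: Qs = 1538 + 2P.
Equating demand and supply, 3773 - 3P = 1538 + 2P gives 5P = 2235, so P* = 447.
Plugging P* into demand: Q* = 3773 - 3(447) = 2432.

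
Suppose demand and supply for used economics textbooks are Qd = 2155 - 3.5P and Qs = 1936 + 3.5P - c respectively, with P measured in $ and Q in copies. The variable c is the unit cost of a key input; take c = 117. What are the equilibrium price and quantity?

P* = 48, Q* = 1987

With c = 117, supply is Qs = 1819 + 3.5P.
The market clears where 2155 - 3.5P = 1819 + 3.5P. Rearranging, 7P = 336, hence P* = 48.
Then Q* = 2155 - 3.5(48) = 1987.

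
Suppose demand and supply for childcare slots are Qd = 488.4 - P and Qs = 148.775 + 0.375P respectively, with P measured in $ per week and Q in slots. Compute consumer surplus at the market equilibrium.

The market clears where 488.4 - P = 148.775 + 0.375P. Rearranging, 1.375P = 339.625, hence P* = 247.
Substitute back: Q* = 488.4 - 247 = 241.4.
Demand choke price (Qd = 0): P = 488.4. Consumer surplus = ½ × (488.4 - 247) × 241.4 = 29136.98.

Consumer surplus = 29136.98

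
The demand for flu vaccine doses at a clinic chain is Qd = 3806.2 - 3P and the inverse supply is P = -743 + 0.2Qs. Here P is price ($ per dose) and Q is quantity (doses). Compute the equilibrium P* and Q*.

P* = 11.4, Q* = 3772

Rewriting in direct form: Qs = 3715 + 5P.
The market clears where 3806.2 - 3P = 3715 + 5P. Rearranging, 8P = 91.2, hence P* = 11.4.
From the demand curve, Q* = 3806.2 - 3(11.4) = 3772.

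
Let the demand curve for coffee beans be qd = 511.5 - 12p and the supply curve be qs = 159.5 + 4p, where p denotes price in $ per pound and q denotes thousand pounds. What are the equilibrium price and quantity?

p* = 22, q* = 247.5

The market clears where 511.5 - 12p = 159.5 + 4p. Rearranging, 16p = 352, hence p* = 22.
Then q* = 511.5 - 12(22) = 247.5.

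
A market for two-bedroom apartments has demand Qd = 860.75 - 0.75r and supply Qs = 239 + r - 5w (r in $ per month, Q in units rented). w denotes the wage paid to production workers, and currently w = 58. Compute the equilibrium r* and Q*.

With w = 58, supply is Qs = -51 + r.
Equating demand and supply, 860.75 - 0.75r = -51 + r gives 1.75r = 911.75, so r* = 521.
From the demand curve, Q* = 860.75 - 0.75(521) = 470.

r* = 521, Q* = 470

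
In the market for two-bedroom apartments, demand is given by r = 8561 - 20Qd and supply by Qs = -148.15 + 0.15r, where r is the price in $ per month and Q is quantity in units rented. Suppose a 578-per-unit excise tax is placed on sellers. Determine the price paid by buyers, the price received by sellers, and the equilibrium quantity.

Solving each curve for Q: Qd = 428.05 - 0.05r.
With a tax of 578 on sellers, they supply based on the net price r_s = r_b - 578, so Qs = -234.85 + 0.15r_b.
Equate demand and the shifted supply: 428.05 - 0.05r_b = -234.85 + 0.15r_b, giving 0.2r_b = 662.9, so r_b = 3314.5.
Then r_s = 3314.5 - 578 = 2736.5 and Q = 428.05 - 0.05(3314.5) = 262.325.

r_b = 3314.5, r_s = 2736.5, Q = 262.325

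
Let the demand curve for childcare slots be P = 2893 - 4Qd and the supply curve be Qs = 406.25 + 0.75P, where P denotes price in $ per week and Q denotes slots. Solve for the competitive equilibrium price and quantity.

Solving each curve for Q: Qd = 723.25 - 0.25P.
The market clears where 723.25 - 0.25P = 406.25 + 0.75P. Rearranging, P = 317, hence P* = 317.
Plugging P* into demand: Q* = 723.25 - 0.25(317) = 644.

P* = 317, Q* = 644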